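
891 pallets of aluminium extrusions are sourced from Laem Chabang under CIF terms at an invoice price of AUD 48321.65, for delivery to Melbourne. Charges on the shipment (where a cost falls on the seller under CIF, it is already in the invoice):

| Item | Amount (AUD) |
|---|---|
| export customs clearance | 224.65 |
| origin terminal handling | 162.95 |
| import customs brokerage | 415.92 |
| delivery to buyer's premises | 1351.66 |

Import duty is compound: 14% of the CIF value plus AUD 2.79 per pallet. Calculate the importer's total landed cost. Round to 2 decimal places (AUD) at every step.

Total landed cost: AUD 59340.15

CIF: the seller pays costs through ocean freight and marine insurance to the destination port.
Already in the invoice (seller's account under CIF): export clearance, origin terminal — exclude.
The CIF price already equals the CIF value: 48321.65
Ad valorem component: 48321.65 × 14% = 6765.03
Specific component: 891 × 2.79 = 2485.89
Import duty = 6765.03 + 2485.89 = 9250.92
Buyer bears: brokerage 415.92 + delivery 1351.66 + duty 9250.92 = 11018.50
Landed cost = invoice 48321.65 + 11018.50 = 59340.15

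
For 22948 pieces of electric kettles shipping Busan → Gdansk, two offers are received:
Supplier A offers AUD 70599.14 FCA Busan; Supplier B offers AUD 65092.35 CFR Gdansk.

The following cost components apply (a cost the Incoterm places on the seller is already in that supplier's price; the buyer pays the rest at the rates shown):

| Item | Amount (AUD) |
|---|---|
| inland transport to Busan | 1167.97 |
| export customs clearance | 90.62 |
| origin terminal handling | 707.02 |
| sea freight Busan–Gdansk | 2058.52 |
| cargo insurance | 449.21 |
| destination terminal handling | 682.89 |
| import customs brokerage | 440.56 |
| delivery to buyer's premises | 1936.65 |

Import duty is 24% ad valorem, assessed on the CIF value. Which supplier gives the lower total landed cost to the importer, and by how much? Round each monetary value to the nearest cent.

Supplier B is cheaper by AUD 10257.69

Supplier A (FCA):
CIF value = FCA price + origin terminal + freight + insurance = 70599.14 + 707.02 + 2058.52 + 449.21 = 73813.89
Import duty = 73813.89 × 24% = 17715.33
Buyer bears (A): 707.02 + 2058.52 + 449.21 + 682.89 + 440.56 + 1936.65 = 6274.85
Landed cost (A) = invoice 70599.14 + 6274.85 + duty 17715.33 = 94589.32
Supplier B (CFR):
CIF value = CFR price + insurance = 65092.35 + 449.21 = 65541.56
Import duty = 65541.56 × 24% = 15729.97
Buyer bears (B): 449.21 + 682.89 + 440.56 + 1936.65 = 3509.31
Landed cost (B) = invoice 65092.35 + 3509.31 + duty 15729.97 = 84331.63
Difference = |94589.32 − 84331.63| = 10257.69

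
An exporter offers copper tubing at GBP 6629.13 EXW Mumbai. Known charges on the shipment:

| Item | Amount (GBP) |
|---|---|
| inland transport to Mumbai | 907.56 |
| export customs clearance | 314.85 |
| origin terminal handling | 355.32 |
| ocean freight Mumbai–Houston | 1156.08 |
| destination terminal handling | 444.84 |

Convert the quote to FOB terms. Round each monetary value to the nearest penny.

Not relevant to the conversion: destination terminal, freight — on the buyer under both terms; not part of either seller's price.
From EXW to FOB, the seller additionally bears: inland to port, export clearance, origin terminal.
FOB price = 6629.13 + 907.56 + 314.85 + 355.32 = 8206.86

FOB price: GBP 8206.86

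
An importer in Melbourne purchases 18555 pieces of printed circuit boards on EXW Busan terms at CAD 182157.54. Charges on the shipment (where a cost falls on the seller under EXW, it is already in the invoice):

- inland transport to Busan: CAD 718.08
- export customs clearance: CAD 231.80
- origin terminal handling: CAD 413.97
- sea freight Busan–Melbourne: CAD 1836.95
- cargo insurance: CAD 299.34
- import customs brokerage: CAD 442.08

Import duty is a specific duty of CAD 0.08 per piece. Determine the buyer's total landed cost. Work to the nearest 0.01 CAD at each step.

EXW: the seller makes goods available at their premises; the buyer bears all onward costs.
CIF value = EXW price + inland to port + export clearance + origin terminal + freight + insurance = 182157.54 + 718.08 + 231.80 + 413.97 + 1836.95 + 299.34 = 185657.68
Import duty = 18555 × 0.08 = 1484.40
Buyer bears: inland to port 718.08 + export clearance 231.80 + origin terminal 413.97 + freight 1836.95 + insurance 299.34 + brokerage 442.08 + duty 1484.40 = 5426.62
Landed cost = invoice 182157.54 + 5426.62 = 187584.16

Total landed cost: CAD 187584.16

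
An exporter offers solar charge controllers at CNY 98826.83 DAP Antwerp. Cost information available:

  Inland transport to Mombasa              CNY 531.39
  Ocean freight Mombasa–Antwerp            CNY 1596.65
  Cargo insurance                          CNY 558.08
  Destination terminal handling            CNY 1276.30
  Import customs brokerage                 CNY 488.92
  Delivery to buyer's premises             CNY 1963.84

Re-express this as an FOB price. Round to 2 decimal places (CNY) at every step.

Not relevant to the conversion: inland to port — on the seller under both DAP and FOB; already in the DAP price and stays in the FOB price. brokerage — on the buyer under both terms; not part of either seller's price.
From DAP to FOB, the seller no longer bears: freight, insurance, destination terminal, delivery.
FOB price = 98826.83 − 1596.65 − 558.08 − 1276.30 − 1963.84 = 93431.96

FOB price: CNY 93431.96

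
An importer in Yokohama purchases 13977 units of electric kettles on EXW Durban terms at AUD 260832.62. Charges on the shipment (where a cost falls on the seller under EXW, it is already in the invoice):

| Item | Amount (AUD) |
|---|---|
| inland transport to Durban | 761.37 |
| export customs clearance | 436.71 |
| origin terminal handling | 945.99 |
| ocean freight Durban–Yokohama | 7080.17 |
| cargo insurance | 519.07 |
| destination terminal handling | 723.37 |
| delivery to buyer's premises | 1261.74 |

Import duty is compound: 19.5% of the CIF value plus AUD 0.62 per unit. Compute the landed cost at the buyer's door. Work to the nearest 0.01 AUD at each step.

EXW: the seller makes goods available at their premises; the buyer bears all onward costs.
CIF value = EXW price + inland to port + export clearance + origin terminal + freight + insurance = 260832.62 + 761.37 + 436.71 + 945.99 + 7080.17 + 519.07 = 270575.93
Ad valorem component: 270575.93 × 19.5% = 52762.31
Specific component: 13977 × 0.62 = 8665.74
Import duty = 52762.31 + 8665.74 = 61428.05
Buyer bears: inland to port 761.37 + export clearance 436.71 + origin terminal 945.99 + freight 7080.17 + insurance 519.07 + destination terminal 723.37 + delivery 1261.74 + duty 61428.05 = 73156.47
Landed cost = invoice 260832.62 + 73156.47 = 333989.09

Total landed cost: AUD 333989.09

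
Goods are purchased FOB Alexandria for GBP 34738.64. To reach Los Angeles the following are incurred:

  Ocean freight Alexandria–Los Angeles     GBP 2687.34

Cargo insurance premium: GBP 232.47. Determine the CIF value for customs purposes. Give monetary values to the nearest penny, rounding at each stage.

CIF value: GBP 37658.45

CIF = FOB price + freight + insurance
CIF = 34738.64 + 2687.34 + 232.47 = 37658.45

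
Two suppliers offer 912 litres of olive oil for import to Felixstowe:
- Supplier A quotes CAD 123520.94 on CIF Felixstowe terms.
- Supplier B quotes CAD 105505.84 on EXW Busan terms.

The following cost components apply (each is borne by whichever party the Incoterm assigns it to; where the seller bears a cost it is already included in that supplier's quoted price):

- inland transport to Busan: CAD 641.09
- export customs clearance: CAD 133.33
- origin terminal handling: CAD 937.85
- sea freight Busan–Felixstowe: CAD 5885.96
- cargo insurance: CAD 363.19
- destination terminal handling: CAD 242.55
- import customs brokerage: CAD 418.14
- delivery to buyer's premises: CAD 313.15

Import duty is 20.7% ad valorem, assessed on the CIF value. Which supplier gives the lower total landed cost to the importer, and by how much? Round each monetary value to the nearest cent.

Supplier A (CIF):
The CIF price already equals the CIF value: 123520.94
Import duty = 123520.94 × 20.7% = 25568.83
Buyer bears (A): 242.55 + 418.14 + 313.15 = 973.84
Landed cost (A) = invoice 123520.94 + 973.84 + duty 25568.83 = 150063.61
Supplier B (EXW):
CIF value = EXW price + inland to port + export clearance + origin terminal + freight + insurance = 105505.84 + 641.09 + 133.33 + 937.85 + 5885.96 + 363.19 = 113467.26
Import duty = 113467.26 × 20.7% = 23487.72
Buyer bears (B): 641.09 + 133.33 + 937.85 + 5885.96 + 363.19 + 242.55 + 418.14 + 313.15 = 8935.26
Landed cost (B) = invoice 105505.84 + 8935.26 + duty 23487.72 = 137928.82
Difference = |150063.61 − 137928.82| = 12134.79

Supplier B is cheaper by CAD 12134.79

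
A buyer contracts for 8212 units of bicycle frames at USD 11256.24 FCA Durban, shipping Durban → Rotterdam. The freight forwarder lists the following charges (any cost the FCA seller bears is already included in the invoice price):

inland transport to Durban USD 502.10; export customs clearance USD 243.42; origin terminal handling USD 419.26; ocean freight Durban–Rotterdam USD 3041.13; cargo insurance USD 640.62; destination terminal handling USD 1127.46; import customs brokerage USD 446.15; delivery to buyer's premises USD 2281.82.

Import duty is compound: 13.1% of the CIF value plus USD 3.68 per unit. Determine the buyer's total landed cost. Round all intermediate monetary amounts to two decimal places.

Total landed cost: USD 51444.64

FCA: the seller delivers export-cleared goods to the carrier; the buyer bears costs from that point.
Already in the invoice (seller's account under FCA): inland to port, export clearance — exclude.
CIF value = FCA price + origin terminal + freight + insurance = 11256.24 + 419.26 + 3041.13 + 640.62 = 15357.25
Ad valorem component: 15357.25 × 13.1% = 2011.80
Specific component: 8212 × 3.68 = 30220.16
Import duty = 2011.80 + 30220.16 = 32231.96
Buyer bears: origin terminal 419.26 + freight 3041.13 + insurance 640.62 + destination terminal 1127.46 + brokerage 446.15 + delivery 2281.82 + duty 32231.96 = 40188.40
Landed cost = invoice 11256.24 + 40188.40 = 51444.64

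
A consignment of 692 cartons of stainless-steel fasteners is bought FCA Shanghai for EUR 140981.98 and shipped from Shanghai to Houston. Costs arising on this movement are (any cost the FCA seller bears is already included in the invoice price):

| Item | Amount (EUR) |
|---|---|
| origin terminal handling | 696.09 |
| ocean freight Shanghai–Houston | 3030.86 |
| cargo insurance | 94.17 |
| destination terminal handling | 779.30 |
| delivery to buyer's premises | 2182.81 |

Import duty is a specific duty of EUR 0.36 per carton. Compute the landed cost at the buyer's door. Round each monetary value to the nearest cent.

Total landed cost: EUR 148014.33

FCA: the seller delivers export-cleared goods to the carrier; the buyer bears costs from that point.
CIF value = FCA price + origin terminal + freight + insurance = 140981.98 + 696.09 + 3030.86 + 94.17 = 144803.10
Import duty = 692 × 0.36 = 249.12
Buyer bears: origin terminal 696.09 + freight 3030.86 + insurance 94.17 + destination terminal 779.30 + delivery 2182.81 + duty 249.12 = 7032.35
Landed cost = invoice 140981.98 + 7032.35 = 148014.33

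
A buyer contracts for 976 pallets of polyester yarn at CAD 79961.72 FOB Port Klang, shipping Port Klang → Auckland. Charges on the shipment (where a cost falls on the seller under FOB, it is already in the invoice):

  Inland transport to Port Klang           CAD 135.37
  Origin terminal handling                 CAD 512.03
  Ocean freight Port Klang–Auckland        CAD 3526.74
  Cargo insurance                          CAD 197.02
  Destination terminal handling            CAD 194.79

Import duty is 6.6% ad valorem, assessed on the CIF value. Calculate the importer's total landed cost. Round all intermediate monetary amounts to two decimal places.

FOB: the seller bears costs until goods are on board at the origin port; the buyer bears freight, insurance and all costs thereafter.
Already in the invoice (seller's account under FOB): inland to port, origin terminal — exclude.
CIF value = FOB price + freight + insurance = 79961.72 + 3526.74 + 197.02 = 83685.48
Import duty = 83685.48 × 6.6% = 5523.24
Buyer bears: freight 3526.74 + insurance 197.02 + destination terminal 194.79 + duty 5523.24 = 9441.79
Landed cost = invoice 79961.72 + 9441.79 = 89403.51

Total landed cost: CAD 89403.51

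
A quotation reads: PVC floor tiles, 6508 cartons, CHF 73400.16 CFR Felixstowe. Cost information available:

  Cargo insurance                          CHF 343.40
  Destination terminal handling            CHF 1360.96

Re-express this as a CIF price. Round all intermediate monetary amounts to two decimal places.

CIF price: CHF 73743.56

Not relevant to the conversion: destination terminal — on the buyer under both terms; not part of either seller's price.
From CFR to CIF, the seller additionally bears: insurance.
CIF price = 73400.16 + 343.40 = 73743.56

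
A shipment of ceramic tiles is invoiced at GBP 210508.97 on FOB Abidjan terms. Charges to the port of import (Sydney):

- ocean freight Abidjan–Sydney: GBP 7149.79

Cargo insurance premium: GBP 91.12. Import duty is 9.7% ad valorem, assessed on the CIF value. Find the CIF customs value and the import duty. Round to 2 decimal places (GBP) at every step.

CIF = FOB price + freight + insurance
CIF = 210508.97 + 7149.79 + 91.12 = 217749.88
Import duty = 217749.88 × 9.7% = 21121.74

CIF value: GBP 217749.88; import duty: GBP 21121.74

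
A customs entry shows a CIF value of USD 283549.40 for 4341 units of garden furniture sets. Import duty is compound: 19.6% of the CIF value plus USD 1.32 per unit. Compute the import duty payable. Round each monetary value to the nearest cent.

Ad valorem component: 283549.40 × 19.6% = 55575.68
Specific component: 4341 × 1.32 = 5730.12
Import duty = 55575.68 + 5730.12 = 61305.80

Import duty: USD 61305.80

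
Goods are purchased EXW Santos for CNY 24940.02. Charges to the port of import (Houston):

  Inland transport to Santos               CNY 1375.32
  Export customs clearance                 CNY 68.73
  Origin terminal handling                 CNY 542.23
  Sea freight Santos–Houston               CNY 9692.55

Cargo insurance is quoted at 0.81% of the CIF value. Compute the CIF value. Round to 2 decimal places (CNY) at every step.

Let C be the CIF value. C = EXW price + pre-shipment costs + freight + 0.81% × C
C − 0.81% × C = 24940.02 + 1375.32 + 68.73 + 542.23 + 9692.55
0.9919 × C = 36618.85
C = 36618.85 / 0.9919 = 36917.88
Insurance premium = 0.81% × 36917.88 = 299.03

CIF value: CNY 36917.88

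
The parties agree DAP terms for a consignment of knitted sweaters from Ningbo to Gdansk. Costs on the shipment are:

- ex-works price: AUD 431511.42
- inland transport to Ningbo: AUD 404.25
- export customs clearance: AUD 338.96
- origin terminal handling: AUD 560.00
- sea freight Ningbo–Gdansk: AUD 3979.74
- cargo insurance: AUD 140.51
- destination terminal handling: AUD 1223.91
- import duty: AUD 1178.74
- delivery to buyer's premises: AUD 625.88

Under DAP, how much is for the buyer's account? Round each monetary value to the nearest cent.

DAP: the seller bears all costs to the named destination except import duty and clearance.
Seller's account: goods 431511.42 + inland to port 404.25 + export clearance 338.96 + origin terminal 560.00 + freight 3979.74 + insurance 140.51 + destination terminal 1223.91 + delivery 625.88 = 438784.67
Buyer's account: duty 1178.74 = 1178.74

Buyer's account: AUD 1178.74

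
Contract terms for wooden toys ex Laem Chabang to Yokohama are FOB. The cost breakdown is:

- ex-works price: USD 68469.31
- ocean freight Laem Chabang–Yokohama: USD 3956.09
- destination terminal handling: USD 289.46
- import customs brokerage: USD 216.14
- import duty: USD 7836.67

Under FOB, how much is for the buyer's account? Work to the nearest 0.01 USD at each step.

FOB: the seller bears costs until goods are on board at the origin port; the buyer bears freight, insurance and all costs thereafter.
Seller's account: goods 68469.31 = 68469.31
Buyer's account: freight 3956.09 + destination terminal 289.46 + brokerage 216.14 + duty 7836.67 = 12298.36

Buyer's account: USD 12298.36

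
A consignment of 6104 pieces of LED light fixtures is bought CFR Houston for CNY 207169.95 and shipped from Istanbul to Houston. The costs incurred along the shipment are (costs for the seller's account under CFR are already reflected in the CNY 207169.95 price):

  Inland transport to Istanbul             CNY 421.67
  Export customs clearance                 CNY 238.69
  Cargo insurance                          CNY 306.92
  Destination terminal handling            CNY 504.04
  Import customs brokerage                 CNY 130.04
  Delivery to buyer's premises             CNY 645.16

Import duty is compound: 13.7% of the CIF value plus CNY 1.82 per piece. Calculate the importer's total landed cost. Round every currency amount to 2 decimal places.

CFR: the seller pays costs through ocean freight to the destination port, but not insurance.
Already in the invoice (seller's account under CFR): inland to port, export clearance — exclude.
CIF value = CFR price + insurance = 207169.95 + 306.92 = 207476.87
Ad valorem component: 207476.87 × 13.7% = 28424.33
Specific component: 6104 × 1.82 = 11109.28
Import duty = 28424.33 + 11109.28 = 39533.61
Buyer bears: insurance 306.92 + destination terminal 504.04 + brokerage 130.04 + delivery 645.16 + duty 39533.61 = 41119.77
Landed cost = invoice 207169.95 + 41119.77 = 248289.72

Total landed cost: CNY 248289.72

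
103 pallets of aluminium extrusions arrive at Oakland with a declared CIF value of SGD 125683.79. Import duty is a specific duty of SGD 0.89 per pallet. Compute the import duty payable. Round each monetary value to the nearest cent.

Import duty = 103 × 0.89 = 91.67

Import duty: SGD 91.67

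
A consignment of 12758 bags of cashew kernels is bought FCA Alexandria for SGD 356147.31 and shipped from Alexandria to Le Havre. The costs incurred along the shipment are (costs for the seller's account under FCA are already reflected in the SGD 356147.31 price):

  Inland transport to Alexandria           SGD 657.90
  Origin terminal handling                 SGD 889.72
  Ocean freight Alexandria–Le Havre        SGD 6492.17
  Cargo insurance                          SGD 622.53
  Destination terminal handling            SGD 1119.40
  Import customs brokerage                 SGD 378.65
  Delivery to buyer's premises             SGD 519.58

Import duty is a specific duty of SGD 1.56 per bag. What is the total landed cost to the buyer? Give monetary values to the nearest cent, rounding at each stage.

Total landed cost: SGD 386071.84

FCA: the seller delivers export-cleared goods to the carrier; the buyer bears costs from that point.
Already in the invoice (seller's account under FCA): inland to port — exclude.
CIF value = FCA price + origin terminal + freight + insurance = 356147.31 + 889.72 + 6492.17 + 622.53 = 364151.73
Import duty = 12758 × 1.56 = 19902.48
Buyer bears: origin terminal 889.72 + freight 6492.17 + insurance 622.53 + destination terminal 1119.40 + brokerage 378.65 + delivery 519.58 + duty 19902.48 = 29924.53
Landed cost = invoice 356147.31 + 29924.53 = 386071.84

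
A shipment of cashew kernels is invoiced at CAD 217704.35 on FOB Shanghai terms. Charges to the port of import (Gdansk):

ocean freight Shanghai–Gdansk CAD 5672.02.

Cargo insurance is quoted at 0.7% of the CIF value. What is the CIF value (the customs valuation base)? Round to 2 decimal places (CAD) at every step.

Let C be the CIF value. C = FOB price + freight + 0.7% × C
C − 0.7% × C = 217704.35 + 5672.02
0.993 × C = 223376.37
C = 223376.37 / 0.993 = 224951.03
Insurance premium = 0.7% × 224951.03 = 1574.66

CIF value: CAD 224951.03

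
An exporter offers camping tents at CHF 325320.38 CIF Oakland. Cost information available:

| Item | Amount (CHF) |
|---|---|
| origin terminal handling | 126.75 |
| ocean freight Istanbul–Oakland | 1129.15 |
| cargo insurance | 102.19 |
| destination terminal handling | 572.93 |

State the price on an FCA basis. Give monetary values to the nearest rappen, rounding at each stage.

Not relevant to the conversion: destination terminal — on the buyer under both terms; not part of either seller's price.
From CIF to FCA, the seller no longer bears: origin terminal, freight, insurance.
FCA price = 325320.38 − 126.75 − 1129.15 − 102.19 = 323962.29

FCA price: CHF 323962.29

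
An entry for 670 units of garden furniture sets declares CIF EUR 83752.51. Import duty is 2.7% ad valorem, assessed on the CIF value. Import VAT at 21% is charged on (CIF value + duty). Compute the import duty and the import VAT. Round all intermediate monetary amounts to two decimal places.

Import duty: EUR 2261.32; import VAT: EUR 18062.90

Import duty = 83752.51 × 2.7% = 2261.32
VAT base = CIF + duty = 83752.51 + 2261.32 = 86013.83
Import VAT = 86013.83 × 21% = 18062.90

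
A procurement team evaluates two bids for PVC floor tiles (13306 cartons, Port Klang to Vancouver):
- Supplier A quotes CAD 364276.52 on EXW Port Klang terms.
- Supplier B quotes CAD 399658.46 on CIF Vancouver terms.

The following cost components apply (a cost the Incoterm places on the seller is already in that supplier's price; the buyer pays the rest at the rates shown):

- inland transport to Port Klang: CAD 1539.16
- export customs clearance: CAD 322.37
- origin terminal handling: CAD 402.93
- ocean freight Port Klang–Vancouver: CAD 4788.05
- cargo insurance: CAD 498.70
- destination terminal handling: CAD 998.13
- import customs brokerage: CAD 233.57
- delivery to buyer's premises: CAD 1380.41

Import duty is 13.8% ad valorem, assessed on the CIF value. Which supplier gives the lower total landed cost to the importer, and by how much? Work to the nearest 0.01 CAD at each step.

Supplier A (EXW):
CIF value = EXW price + inland to port + export clearance + origin terminal + freight + insurance = 364276.52 + 1539.16 + 322.37 + 402.93 + 4788.05 + 498.70 = 371827.73
Import duty = 371827.73 × 13.8% = 51312.23
Buyer bears (A): 1539.16 + 322.37 + 402.93 + 4788.05 + 498.70 + 998.13 + 233.57 + 1380.41 = 10163.32
Landed cost (A) = invoice 364276.52 + 10163.32 + duty 51312.23 = 425752.07
Supplier B (CIF):
The CIF price already equals the CIF value: 399658.46
Import duty = 399658.46 × 13.8% = 55152.87
Buyer bears (B): 998.13 + 233.57 + 1380.41 = 2612.11
Landed cost (B) = invoice 399658.46 + 2612.11 + duty 55152.87 = 457423.44
Difference = |425752.07 − 457423.44| = 31671.37

Supplier A is cheaper by CAD 31671.37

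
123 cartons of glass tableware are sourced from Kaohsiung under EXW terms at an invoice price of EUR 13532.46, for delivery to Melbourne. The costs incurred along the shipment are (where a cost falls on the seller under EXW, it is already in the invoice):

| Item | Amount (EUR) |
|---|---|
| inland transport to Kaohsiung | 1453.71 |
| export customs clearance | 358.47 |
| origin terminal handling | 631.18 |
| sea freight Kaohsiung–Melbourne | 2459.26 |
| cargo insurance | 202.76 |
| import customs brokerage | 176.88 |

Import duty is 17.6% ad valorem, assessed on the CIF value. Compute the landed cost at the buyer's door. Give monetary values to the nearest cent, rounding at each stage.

EXW: the seller makes goods available at their premises; the buyer bears all onward costs.
CIF value = EXW price + inland to port + export clearance + origin terminal + freight + insurance = 13532.46 + 1453.71 + 358.47 + 631.18 + 2459.26 + 202.76 = 18637.84
Import duty = 18637.84 × 17.6% = 3280.26
Buyer bears: inland to port 1453.71 + export clearance 358.47 + origin terminal 631.18 + freight 2459.26 + insurance 202.76 + brokerage 176.88 + duty 3280.26 = 8562.52
Landed cost = invoice 13532.46 + 8562.52 = 22094.98

Total landed cost: EUR 22094.98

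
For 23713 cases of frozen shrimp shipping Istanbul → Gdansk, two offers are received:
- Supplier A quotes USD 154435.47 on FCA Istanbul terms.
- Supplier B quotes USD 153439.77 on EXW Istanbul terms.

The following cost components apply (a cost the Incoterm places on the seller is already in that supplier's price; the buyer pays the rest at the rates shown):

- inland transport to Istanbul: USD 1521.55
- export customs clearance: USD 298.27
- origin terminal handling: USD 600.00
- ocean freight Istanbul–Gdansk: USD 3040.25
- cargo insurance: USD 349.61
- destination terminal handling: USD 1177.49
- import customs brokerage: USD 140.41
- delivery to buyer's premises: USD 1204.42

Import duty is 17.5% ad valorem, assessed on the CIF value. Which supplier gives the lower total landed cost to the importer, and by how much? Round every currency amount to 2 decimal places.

Supplier A (FCA):
CIF value = FCA price + origin terminal + freight + insurance = 154435.47 + 600.00 + 3040.25 + 349.61 = 158425.33
Import duty = 158425.33 × 17.5% = 27724.43
Buyer bears (A): 600.00 + 3040.25 + 349.61 + 1177.49 + 140.41 + 1204.42 = 6512.18
Landed cost (A) = invoice 154435.47 + 6512.18 + duty 27724.43 = 188672.08
Supplier B (EXW):
CIF value = EXW price + inland to port + export clearance + origin terminal + freight + insurance = 153439.77 + 1521.55 + 298.27 + 600.00 + 3040.25 + 349.61 = 159249.45
Import duty = 159249.45 × 17.5% = 27868.65
Buyer bears (B): 1521.55 + 298.27 + 600.00 + 3040.25 + 349.61 + 1177.49 + 140.41 + 1204.42 = 8332.00
Landed cost (B) = invoice 153439.77 + 8332.00 + duty 27868.65 = 189640.42
Difference = |188672.08 − 189640.42| = 968.34

Supplier A is cheaper by USD 968.34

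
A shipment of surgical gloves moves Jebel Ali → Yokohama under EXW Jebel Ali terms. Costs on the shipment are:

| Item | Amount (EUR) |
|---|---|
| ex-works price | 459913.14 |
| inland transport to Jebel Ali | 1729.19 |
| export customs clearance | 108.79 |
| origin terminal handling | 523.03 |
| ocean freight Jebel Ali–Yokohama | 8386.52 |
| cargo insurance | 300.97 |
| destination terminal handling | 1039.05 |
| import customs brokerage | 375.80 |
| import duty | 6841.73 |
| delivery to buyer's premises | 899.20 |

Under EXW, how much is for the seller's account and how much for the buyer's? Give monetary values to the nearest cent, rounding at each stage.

Seller: EUR 459913.14; buyer: EUR 20204.28

EXW: the seller makes goods available at their premises; the buyer bears all onward costs.
Seller's account: goods 459913.14 = 459913.14
Buyer's account: inland to port 1729.19 + export clearance 108.79 + origin terminal 523.03 + freight 8386.52 + insurance 300.97 + destination terminal 1039.05 + brokerage 375.80 + duty 6841.73 + delivery 899.20 = 20204.28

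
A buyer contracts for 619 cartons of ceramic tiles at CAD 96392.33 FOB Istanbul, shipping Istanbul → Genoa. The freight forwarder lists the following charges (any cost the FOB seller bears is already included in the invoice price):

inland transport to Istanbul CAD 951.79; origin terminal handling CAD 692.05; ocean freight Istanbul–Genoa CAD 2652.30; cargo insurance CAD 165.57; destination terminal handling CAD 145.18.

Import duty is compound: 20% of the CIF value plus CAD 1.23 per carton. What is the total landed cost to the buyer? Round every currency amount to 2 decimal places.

Total landed cost: CAD 119958.79

FOB: the seller bears costs until goods are on board at the origin port; the buyer bears freight, insurance and all costs thereafter.
Already in the invoice (seller's account under FOB): inland to port, origin terminal — exclude.
CIF value = FOB price + freight + insurance = 96392.33 + 2652.30 + 165.57 = 99210.20
Ad valorem component: 99210.20 × 20% = 19842.04
Specific component: 619 × 1.23 = 761.37
Import duty = 19842.04 + 761.37 = 20603.41
Buyer bears: freight 2652.30 + insurance 165.57 + destination terminal 145.18 + duty 20603.41 = 23566.46
Landed cost = invoice 96392.33 + 23566.46 = 119958.79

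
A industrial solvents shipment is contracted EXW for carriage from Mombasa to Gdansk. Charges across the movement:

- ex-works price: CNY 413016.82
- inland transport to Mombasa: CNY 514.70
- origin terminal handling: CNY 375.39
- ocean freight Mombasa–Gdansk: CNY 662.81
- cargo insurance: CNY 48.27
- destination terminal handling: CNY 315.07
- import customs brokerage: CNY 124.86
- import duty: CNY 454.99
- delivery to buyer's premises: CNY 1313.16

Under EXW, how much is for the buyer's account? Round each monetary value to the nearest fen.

EXW: the seller makes goods available at their premises; the buyer bears all onward costs.
Seller's account: goods 413016.82 = 413016.82
Buyer's account: inland to port 514.70 + origin terminal 375.39 + freight 662.81 + insurance 48.27 + destination terminal 315.07 + brokerage 124.86 + duty 454.99 + delivery 1313.16 = 3809.25

Buyer's account: CNY 3809.25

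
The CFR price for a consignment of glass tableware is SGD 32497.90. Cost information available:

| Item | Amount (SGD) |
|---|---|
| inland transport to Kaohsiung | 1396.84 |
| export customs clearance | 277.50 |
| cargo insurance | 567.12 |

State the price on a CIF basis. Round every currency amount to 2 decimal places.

Not relevant to the conversion: export clearance, inland to port — on the seller under both CFR and CIF; already in the CFR price and stays in the CIF price.
From CFR to CIF, the seller additionally bears: insurance.
CIF price = 32497.90 + 567.12 = 33065.02

CIF price: SGD 33065.02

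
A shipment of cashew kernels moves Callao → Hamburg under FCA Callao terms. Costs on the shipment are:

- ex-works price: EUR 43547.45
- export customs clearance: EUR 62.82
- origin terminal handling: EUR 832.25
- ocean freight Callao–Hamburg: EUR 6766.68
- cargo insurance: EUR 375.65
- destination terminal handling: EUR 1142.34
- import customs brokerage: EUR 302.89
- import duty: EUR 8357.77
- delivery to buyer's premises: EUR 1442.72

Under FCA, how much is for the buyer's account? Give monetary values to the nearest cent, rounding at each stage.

Buyer's account: EUR 19220.30

FCA: the seller delivers export-cleared goods to the carrier; the buyer bears costs from that point.
Seller's account: goods 43547.45 + export clearance 62.82 = 43610.27
Buyer's account: origin terminal 832.25 + freight 6766.68 + insurance 375.65 + destination terminal 1142.34 + brokerage 302.89 + duty 8357.77 + delivery 1442.72 = 19220.30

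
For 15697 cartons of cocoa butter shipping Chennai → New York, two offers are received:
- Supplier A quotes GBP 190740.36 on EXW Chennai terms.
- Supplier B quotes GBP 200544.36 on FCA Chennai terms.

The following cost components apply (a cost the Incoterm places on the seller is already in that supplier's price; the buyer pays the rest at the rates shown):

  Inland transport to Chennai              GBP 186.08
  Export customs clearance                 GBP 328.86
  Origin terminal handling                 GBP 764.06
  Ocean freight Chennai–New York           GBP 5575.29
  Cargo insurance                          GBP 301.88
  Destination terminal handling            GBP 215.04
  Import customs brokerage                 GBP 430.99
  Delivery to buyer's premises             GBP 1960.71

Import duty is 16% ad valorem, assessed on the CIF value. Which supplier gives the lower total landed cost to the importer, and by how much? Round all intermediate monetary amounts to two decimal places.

Supplier A (EXW):
CIF value = EXW price + inland to port + export clearance + origin terminal + freight + insurance = 190740.36 + 186.08 + 328.86 + 764.06 + 5575.29 + 301.88 = 197896.53
Import duty = 197896.53 × 16% = 31663.44
Buyer bears (A): 186.08 + 328.86 + 764.06 + 5575.29 + 301.88 + 215.04 + 430.99 + 1960.71 = 9762.91
Landed cost (A) = invoice 190740.36 + 9762.91 + duty 31663.44 = 232166.71
Supplier B (FCA):
CIF value = FCA price + origin terminal + freight + insurance = 200544.36 + 764.06 + 5575.29 + 301.88 = 207185.59
Import duty = 207185.59 × 16% = 33149.69
Buyer bears (B): 764.06 + 5575.29 + 301.88 + 215.04 + 430.99 + 1960.71 = 9247.97
Landed cost (B) = invoice 200544.36 + 9247.97 + duty 33149.69 = 242942.02
Difference = |232166.71 − 242942.02| = 10775.31

Supplier A is cheaper by GBP 10775.31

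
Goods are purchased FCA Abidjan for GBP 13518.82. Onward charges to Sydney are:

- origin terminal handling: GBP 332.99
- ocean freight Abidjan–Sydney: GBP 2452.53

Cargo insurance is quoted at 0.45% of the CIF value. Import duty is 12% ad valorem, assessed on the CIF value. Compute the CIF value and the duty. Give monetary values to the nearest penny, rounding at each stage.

Let C be the CIF value. C = FCA price + pre-shipment costs + freight + 0.45% × C
C − 0.45% × C = 13518.82 + 332.99 + 2452.53
0.9955 × C = 16304.34
C = 16304.34 / 0.9955 = 16378.04
Insurance premium = 0.45% × 16378.04 = 73.70
Import duty = 16378.04 × 12% = 1965.36

CIF value: GBP 16378.04; import duty: GBP 1965.36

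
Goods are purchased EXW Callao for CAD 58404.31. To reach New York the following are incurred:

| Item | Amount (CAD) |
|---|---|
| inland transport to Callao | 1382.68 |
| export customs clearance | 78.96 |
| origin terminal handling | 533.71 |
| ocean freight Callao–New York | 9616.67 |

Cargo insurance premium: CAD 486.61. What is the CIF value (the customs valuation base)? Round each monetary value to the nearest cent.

CIF value: CAD 70502.94

CIF = EXW price + pre-shipment costs + freight + insurance
CIF = 58404.31 + 1382.68 + 78.96 + 533.71 + 9616.67 + 486.61 = 70502.94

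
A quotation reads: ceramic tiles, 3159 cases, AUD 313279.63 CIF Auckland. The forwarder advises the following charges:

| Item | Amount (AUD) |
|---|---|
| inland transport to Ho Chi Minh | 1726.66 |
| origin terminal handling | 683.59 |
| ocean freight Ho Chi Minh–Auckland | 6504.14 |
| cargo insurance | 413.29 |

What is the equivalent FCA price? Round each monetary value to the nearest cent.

Not relevant to the conversion: inland to port — on the seller under both CIF and FCA; already in the CIF price and stays in the FCA price.
From CIF to FCA, the seller no longer bears: origin terminal, freight, insurance.
FCA price = 313279.63 − 683.59 − 6504.14 − 413.29 = 305678.61

FCA price: AUD 305678.61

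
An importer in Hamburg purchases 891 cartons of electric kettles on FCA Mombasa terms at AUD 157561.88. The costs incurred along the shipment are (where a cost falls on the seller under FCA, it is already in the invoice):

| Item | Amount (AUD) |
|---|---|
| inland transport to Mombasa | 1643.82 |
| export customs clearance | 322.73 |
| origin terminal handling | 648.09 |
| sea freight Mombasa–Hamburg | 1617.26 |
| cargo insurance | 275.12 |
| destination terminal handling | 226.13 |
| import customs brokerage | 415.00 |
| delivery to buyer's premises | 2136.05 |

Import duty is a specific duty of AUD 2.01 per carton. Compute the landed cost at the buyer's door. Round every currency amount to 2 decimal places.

Total landed cost: AUD 164670.44

FCA: the seller delivers export-cleared goods to the carrier; the buyer bears costs from that point.
Already in the invoice (seller's account under FCA): inland to port, export clearance — exclude.
CIF value = FCA price + origin terminal + freight + insurance = 157561.88 + 648.09 + 1617.26 + 275.12 = 160102.35
Import duty = 891 × 2.01 = 1790.91
Buyer bears: origin terminal 648.09 + freight 1617.26 + insurance 275.12 + destination terminal 226.13 + brokerage 415.00 + delivery 2136.05 + duty 1790.91 = 7108.56
Landed cost = invoice 157561.88 + 7108.56 = 164670.44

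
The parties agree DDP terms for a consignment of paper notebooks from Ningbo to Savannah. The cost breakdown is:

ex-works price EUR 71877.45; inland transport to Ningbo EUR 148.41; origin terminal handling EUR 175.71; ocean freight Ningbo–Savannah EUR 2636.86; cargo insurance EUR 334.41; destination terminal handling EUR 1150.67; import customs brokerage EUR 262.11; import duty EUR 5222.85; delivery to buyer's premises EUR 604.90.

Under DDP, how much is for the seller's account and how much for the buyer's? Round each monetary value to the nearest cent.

Seller: EUR 82413.37; buyer: EUR 0.00

DDP: the seller bears all costs including import duty.
Seller's account: goods 71877.45 + inland to port 148.41 + origin terminal 175.71 + freight 2636.86 + insurance 334.41 + destination terminal 1150.67 + brokerage 262.11 + duty 5222.85 + delivery 604.90 = 82413.37
Buyer's account: 0.00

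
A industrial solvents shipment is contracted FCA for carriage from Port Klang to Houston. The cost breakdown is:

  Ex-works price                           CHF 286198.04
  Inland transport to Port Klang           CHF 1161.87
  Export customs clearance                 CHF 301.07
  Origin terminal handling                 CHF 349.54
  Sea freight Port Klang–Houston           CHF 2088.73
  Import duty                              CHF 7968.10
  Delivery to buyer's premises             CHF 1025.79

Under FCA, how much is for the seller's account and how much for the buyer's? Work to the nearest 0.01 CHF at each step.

Seller: CHF 287660.98; buyer: CHF 11432.16

FCA: the seller delivers export-cleared goods to the carrier; the buyer bears costs from that point.
Seller's account: goods 286198.04 + inland to port 1161.87 + export clearance 301.07 = 287660.98
Buyer's account: origin terminal 349.54 + freight 2088.73 + duty 7968.10 + delivery 1025.79 = 11432.16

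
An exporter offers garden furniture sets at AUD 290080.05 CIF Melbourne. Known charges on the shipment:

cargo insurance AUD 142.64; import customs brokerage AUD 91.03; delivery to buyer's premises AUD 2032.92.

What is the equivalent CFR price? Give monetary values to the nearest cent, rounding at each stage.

Not relevant to the conversion: delivery, brokerage — on the buyer under both terms; not part of either seller's price.
From CIF to CFR, the seller no longer bears: insurance.
CFR price = 290080.05 − 142.64 = 289937.41

CFR price: AUD 289937.41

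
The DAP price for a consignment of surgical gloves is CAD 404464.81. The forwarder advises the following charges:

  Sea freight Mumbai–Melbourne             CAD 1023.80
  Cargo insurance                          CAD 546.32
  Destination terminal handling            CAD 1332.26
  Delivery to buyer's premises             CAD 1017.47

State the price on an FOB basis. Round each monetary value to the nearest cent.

From DAP to FOB, the seller no longer bears: freight, insurance, destination terminal, delivery.
FOB price = 404464.81 − 1023.80 − 546.32 − 1332.26 − 1017.47 = 400544.96

FOB price: CAD 400544.96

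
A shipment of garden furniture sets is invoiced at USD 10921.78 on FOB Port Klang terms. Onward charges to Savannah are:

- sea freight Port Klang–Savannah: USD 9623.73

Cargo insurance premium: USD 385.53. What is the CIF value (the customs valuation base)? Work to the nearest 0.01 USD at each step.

CIF value: USD 20931.04

CIF = FOB price + freight + insurance
CIF = 10921.78 + 9623.73 + 385.53 = 20931.04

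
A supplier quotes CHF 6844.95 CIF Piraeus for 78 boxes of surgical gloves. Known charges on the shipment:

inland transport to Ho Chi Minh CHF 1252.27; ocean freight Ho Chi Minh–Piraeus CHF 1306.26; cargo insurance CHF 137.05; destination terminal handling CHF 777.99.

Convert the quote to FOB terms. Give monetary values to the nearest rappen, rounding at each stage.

Not relevant to the conversion: inland to port — on the seller under both CIF and FOB; already in the CIF price and stays in the FOB price. destination terminal — on the buyer under both terms; not part of either seller's price.
From CIF to FOB, the seller no longer bears: freight, insurance.
FOB price = 6844.95 − 1306.26 − 137.05 = 5401.64

FOB price: CHF 5401.64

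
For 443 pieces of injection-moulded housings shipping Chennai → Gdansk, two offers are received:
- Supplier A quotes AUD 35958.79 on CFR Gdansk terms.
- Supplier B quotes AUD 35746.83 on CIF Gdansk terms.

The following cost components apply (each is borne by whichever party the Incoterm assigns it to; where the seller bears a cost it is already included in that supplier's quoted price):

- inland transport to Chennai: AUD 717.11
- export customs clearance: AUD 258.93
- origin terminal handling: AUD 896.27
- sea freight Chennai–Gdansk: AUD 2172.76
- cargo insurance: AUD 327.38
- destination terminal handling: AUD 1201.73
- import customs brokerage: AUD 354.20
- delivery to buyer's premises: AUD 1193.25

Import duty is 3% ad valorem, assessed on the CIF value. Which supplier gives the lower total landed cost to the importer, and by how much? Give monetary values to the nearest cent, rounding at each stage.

Supplier B is cheaper by AUD 555.53

Supplier A (CFR):
CIF value = CFR price + insurance = 35958.79 + 327.38 = 36286.17
Import duty = 36286.17 × 3% = 1088.59
Buyer bears (A): 327.38 + 1201.73 + 354.20 + 1193.25 = 3076.56
Landed cost (A) = invoice 35958.79 + 3076.56 + duty 1088.59 = 40123.94
Supplier B (CIF):
The CIF price already equals the CIF value: 35746.83
Import duty = 35746.83 × 3% = 1072.40
Buyer bears (B): 1201.73 + 354.20 + 1193.25 = 2749.18
Landed cost (B) = invoice 35746.83 + 2749.18 + duty 1072.40 = 39568.41
Difference = |40123.94 − 39568.41| = 555.53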